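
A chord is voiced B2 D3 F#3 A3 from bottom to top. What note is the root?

B

Reordering B, D, F#, A into stacked thirds gives B–D–F#–A; the bottom of that stack, B, is the root.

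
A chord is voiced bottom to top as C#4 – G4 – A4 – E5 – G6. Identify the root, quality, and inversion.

The distinct note names are C#, G, A, E. Stacked in thirds they read A–C#–E–G, which is a dominant seventh chord on A.
C# is the third of A dominant seventh; third in the bass means first inversion (figured bass 6/5).

A dominant seventh, first inversion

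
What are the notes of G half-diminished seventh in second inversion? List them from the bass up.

G half-diminished seventh is G–Bb–Db–F. Second inversion puts the fifth (Db) in the bass, with the remaining tones above: Db, F, G, Bb.

Db, F, G, Bb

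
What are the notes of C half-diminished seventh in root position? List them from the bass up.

The chord tones are C–Eb–Gb–Bb. With the root (C) lowest for root position: C, Eb, Gb, Bb.

C, Eb, Gb, Bb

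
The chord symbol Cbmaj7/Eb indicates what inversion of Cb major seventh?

Cbmaj7/Eb means Cb major seventh with Eb in the bass. Eb is the third of Cb major seventh (Cb–Eb–Gb–Bb), so this is first inversion.

first inversion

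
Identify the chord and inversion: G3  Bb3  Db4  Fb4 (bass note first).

Reducing to letter names: G, Bb, Db, Fb. These stack in thirds as G–Bb–Db–Fb — a G diminished seventh chord.
G is the root of G diminished seventh; root in the bass means root position (figured bass 7).

G diminished seventh, root position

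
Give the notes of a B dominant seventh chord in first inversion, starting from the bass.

B dominant seventh is B–D#–F#–A. First inversion puts the third (D#) in the bass, with the remaining tones above: D#, F#, A, B.

D#, F#, A, B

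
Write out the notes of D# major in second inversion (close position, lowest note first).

Spelling D# major: D#–F##–A#. In second inversion the fifth is bass, giving A#, D#, F## from the bottom.

A#, D#, F##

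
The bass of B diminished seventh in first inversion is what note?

D

In first inversion the third is lowest. For B diminished seventh (B–D–F–Ab) that is D.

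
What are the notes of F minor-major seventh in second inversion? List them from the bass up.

C, E, F, Ab

The chord tones are F–Ab–C–E. With the fifth (C) lowest for second inversion: C, E, F, Ab.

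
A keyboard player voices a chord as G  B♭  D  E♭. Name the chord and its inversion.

The pitch classes G, Bb, D, Eb arrange in thirds as Eb–G–Bb–D: an Eb major seventh chord.
With the third (G) in the bass, the chord is in first inversion (figured bass 6/5).

Eb major seventh, first inversion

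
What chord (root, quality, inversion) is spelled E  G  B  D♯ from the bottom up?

The pitch classes E, G, B, D# arrange in thirds as E–G–B–D#: an E minor-major seventh chord.
The lowest note is E, the root of the chord, so this is root position (figured bass 7).

E minor-major seventh, root position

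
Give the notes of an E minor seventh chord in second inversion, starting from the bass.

E minor seventh is E–G–B–D. Second inversion puts the fifth (B) in the bass, with the remaining tones above: B, D, E, G.

B, D, E, G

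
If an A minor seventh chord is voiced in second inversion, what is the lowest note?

In second inversion the fifth is lowest. For A minor seventh (A–C–E–G) that is E.

E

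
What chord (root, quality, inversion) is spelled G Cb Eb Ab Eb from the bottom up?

Ab minor-major seventh, third inversion

The distinct note names are G, Cb, Eb, Ab. Stacked in thirds they read Ab–Cb–Eb–G, which is a minor-major seventh chord on Ab.
The lowest note is G, the seventh of the chord, so this is third inversion (figured bass 4/2).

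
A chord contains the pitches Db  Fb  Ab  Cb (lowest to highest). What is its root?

The distinct letter names are Db, Fb, Ab, Cb. Arranged as a stack of thirds they read Db–Fb–Ab–Cb, so Db is the root (a Db minor seventh chord).

Db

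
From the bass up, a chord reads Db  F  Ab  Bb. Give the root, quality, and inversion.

Reducing to letter names: Db, F, Ab, Bb. These stack in thirds as Bb–Db–F–Ab — a Bb minor seventh chord.
With the third (Db) in the bass, the chord is in first inversion (figured bass 6/5).

Bb minor seventh, first inversion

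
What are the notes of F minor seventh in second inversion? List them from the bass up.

The chord tones are F–Ab–C–Eb. With the fifth (C) lowest for second inversion: C, Eb, F, Ab.

C, Eb, F, Ab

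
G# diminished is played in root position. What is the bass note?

The root of G# diminished (G#–B–D) is G#; that is the bass in root position.

G#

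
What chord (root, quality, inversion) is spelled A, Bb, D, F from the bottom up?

The pitch classes A, Bb, D, F arrange in thirds as Bb–D–F–A: a Bb major seventh chord.
A is the seventh of Bb major seventh; seventh in the bass means third inversion (figured bass 4/2).

Bb major seventh, third inversion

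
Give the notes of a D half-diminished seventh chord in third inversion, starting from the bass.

The chord tones are D–F–Ab–C. With the seventh (C) lowest for third inversion: C, D, F, Ab.

C, D, F, Ab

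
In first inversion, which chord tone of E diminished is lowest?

E diminished is E–G–Bb. First inversion places the third in the bass: G.

G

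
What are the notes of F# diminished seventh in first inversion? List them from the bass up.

A, C, Eb, F#

The chord tones are F#–A–C–Eb. With the third (A) lowest for first inversion: A, C, Eb, F#.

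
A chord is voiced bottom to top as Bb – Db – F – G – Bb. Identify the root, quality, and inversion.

G half-diminished seventh, first inversion

The pitch classes Bb, Db, F, G arrange in thirds as G–Bb–Db–F: a G half-diminished seventh chord.
Bb is the third of G half-diminished seventh; third in the bass means first inversion (figured bass 6/5).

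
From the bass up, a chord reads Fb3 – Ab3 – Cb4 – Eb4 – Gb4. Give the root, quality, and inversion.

Reducing to letter names: Fb, Ab, Cb, Eb, Gb. These stack in thirds as Fb–Ab–Cb–Eb–Gb — an Fb major ninth chord.
The lowest note is Fb, the root of the chord, so this is root position.

Fb major ninth, root position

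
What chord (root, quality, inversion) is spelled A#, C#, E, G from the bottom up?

The distinct note names are A#, C#, E, G. Stacked in thirds they read A#–C#–E–G, which is a diminished seventh chord on A#.
The lowest note is A#, the root of the chord, so this is root position (figured bass 7).

A# diminished seventh, root position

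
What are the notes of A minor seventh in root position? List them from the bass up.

The chord tones are A–C–E–G. With the root (A) lowest for root position: A, C, E, G.

A, C, E, G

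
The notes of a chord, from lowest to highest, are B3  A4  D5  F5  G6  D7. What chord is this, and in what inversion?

The pitch classes B, A, D, F, G arrange in thirds as G–B–D–F–A: a G dominant ninth chord.
The lowest note is B, the third of the chord, so this is first inversion.

G dominant ninth, first inversion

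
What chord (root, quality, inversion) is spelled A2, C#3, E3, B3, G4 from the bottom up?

The distinct note names are A, C#, E, B, G. Stacked in thirds they read A–C#–E–G–B, which is a dominant ninth chord on A.
A is the root of A dominant ninth; root in the bass means root position.

A dominant ninth, root position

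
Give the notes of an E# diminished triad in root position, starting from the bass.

Spelling E# diminished: E#–G#–B. In root position the root is bass, giving E#, G#, B from the bottom.

E#, G#, B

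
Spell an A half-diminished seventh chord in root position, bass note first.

A, C, Eb, G

The chord tones are A–C–Eb–G. With the root (A) lowest for root position: A, C, Eb, G.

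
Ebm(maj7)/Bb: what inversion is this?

Ebm(maj7)/Bb means Eb minor-major seventh with Bb in the bass. Bb is the fifth of Eb minor-major seventh (Eb–Gb–Bb–D), so this is second inversion.

second inversion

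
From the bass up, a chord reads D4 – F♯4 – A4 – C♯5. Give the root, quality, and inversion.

D major seventh, root position

Reducing to letter names: D, F#, A, C#. These stack in thirds as D–F#–A–C# — a D major seventh chord.
The lowest note is D, the root of the chord, so this is root position (figured bass 7).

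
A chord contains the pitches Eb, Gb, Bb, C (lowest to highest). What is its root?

C

The distinct letter names are Eb, Gb, Bb, C. Arranged as a stack of thirds they read C–Eb–Gb–Bb, so C is the root (a C half-diminished seventh chord).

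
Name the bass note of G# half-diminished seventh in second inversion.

D

The fifth of G# half-diminished seventh (G#–B–D–F#) is D; that is the bass in second inversion.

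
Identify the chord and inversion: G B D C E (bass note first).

The distinct note names are G, B, D, C, E. Stacked in thirds they read C–E–G–B–D, which is a major ninth chord on C.
G is the fifth of C major ninth; fifth in the bass means second inversion.

C major ninth, second inversion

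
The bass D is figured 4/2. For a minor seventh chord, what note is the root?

The figures 4/2 mean the seventh of the chord is in the bass. If D is the seventh of a minor seventh chord, the root is E (chord tones E–G–B–D).

E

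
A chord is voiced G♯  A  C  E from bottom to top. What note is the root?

G#, A, C, E are the tones of an A minor-major seventh chord (A–C–E–G#), making A the root.

A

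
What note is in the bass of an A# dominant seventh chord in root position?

In root position the root is lowest. For A# dominant seventh (A#–C##–E#–G#) that is A#.

A#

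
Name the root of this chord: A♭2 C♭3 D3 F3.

Reordering Ab, Cb, D, F into stacked thirds gives D–F–Ab–Cb; the bottom of that stack, D, is the root.

D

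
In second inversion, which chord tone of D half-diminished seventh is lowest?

In second inversion the fifth is lowest. For D half-diminished seventh (D–F–Ab–C) that is Ab.

Ab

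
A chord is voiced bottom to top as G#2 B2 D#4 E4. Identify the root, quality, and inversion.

E major seventh, first inversion

Reducing to letter names: G#, B, D#, E. These stack in thirds as E–G#–B–D# — an E major seventh chord.
G# is the third of E major seventh; third in the bass means first inversion (figured bass 6/5).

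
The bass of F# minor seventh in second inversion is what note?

C#

The fifth of F# minor seventh (F#–A–C#–E) is C#; that is the bass in second inversion.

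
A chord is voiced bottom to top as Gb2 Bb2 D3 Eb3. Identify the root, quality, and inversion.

The distinct note names are Gb, Bb, D, Eb. Stacked in thirds they read Eb–Gb–Bb–D, which is a minor-major seventh chord on Eb.
The lowest note is Gb, the third of the chord, so this is first inversion (figured bass 6/5).

Eb minor-major seventh, first inversion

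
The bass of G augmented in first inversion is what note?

B

The third of G augmented (G–B–D#) is B; that is the bass in first inversion.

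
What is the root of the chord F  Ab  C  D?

The distinct letter names are F, Ab, C, D. Arranged as a stack of thirds they read D–F–Ab–C, so D is the root (a D half-diminished seventh chord).

D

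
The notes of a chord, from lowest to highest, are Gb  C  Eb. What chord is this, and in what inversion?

The pitch classes Gb, C, Eb arrange in thirds as C–Eb–Gb: a C diminished triad.
With the fifth (Gb) in the bass, the chord is in second inversion (figured bass 6/4).

C diminished, second inversion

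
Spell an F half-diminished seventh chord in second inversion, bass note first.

F half-diminished seventh is F–Ab–Cb–Eb. Second inversion puts the fifth (Cb) in the bass, with the remaining tones above: Cb, Eb, F, Ab.

Cb, Eb, F, Ab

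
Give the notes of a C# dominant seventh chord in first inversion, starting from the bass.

Spelling C# dominant seventh: C#–E#–G#–B. In first inversion the third is bass, giving E#, G#, B, C# from the bottom.

E#, G#, B, C#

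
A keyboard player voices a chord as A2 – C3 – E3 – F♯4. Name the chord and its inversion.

F# half-diminished seventh, first inversion

Reducing to letter names: A, C, E, F#. These stack in thirds as F#–A–C–E — an F# half-diminished seventh chord.
With the third (A) in the bass, the chord is in first inversion (figured bass 6/5).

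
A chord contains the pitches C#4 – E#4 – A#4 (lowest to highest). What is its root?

A#

Reordering C#, E#, A# into stacked thirds gives A#–C#–E#; the bottom of that stack, A#, is the root.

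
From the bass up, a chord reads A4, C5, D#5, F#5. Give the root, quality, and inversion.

The distinct note names are A, C, D#, F#. Stacked in thirds they read D#–F#–A–C, which is a diminished seventh chord on D#.
The lowest note is A, the fifth of the chord, so this is second inversion (figured bass 4/3).

D# diminished seventh, second inversion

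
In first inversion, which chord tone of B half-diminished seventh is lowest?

D

The third of B half-diminished seventh (B–D–F–A) is D; that is the bass in first inversion.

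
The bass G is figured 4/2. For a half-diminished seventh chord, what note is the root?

A

The figures 4/2 mean the seventh of the chord is in the bass. If G is the seventh of a half-diminished seventh chord, the root is A (chord tones A–C–Eb–G).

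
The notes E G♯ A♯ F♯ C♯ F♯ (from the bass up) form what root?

F#

The distinct letter names are E, G#, A#, F#, C#. Arranged as a stack of thirds they read F#–A#–C#–E–G#, so F# is the root (an F# dominant ninth chord).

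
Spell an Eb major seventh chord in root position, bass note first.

The chord tones are Eb–G–Bb–D. With the root (Eb) lowest for root position: Eb, G, Bb, D.

Eb, G, Bb, D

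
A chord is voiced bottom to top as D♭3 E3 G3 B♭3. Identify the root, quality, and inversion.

The pitch classes Db, E, G, Bb arrange in thirds as E–G–Bb–Db: an E diminished seventh chord.
With the seventh (Db) in the bass, the chord is in third inversion (figured bass 4/2).

E diminished seventh, third inversion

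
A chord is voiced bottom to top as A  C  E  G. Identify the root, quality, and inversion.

A minor seventh, root position

The distinct note names are A, C, E, G. Stacked in thirds they read A–C–E–G, which is a minor seventh chord on A.
The lowest note is A, the root of the chord, so this is root position (figured bass 7).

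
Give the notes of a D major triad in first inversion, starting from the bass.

Spelling D major: D–F#–A. In first inversion the third is bass, giving F#, A, D from the bottom.

F#, A, D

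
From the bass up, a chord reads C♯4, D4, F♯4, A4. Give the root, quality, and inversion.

The pitch classes C#, D, F#, A arrange in thirds as D–F#–A–C#: a D major seventh chord.
C# is the seventh of D major seventh; seventh in the bass means third inversion (figured bass 4/2).

D major seventh, third inversion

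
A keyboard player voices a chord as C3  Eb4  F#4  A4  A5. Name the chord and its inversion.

F# diminished seventh, second inversion

Reducing to letter names: C, Eb, F#, A. These stack in thirds as F#–A–C–Eb — an F# diminished seventh chord.
With the fifth (C) in the bass, the chord is in second inversion (figured bass 4/3).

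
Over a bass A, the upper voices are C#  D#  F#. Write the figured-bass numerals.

The notes A, C#, D#, F# stack in thirds as D#–F#–A–C# — a D# half-diminished seventh chord. The bass A is the fifth, so this is second inversion: figured 4/3.

4/3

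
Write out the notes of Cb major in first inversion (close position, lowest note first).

Cb major is Cb–Eb–Gb. First inversion puts the third (Eb) in the bass, with the remaining tones above: Eb, Gb, Cb.

Eb, Gb, Cb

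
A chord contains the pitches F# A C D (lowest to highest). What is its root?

D

The distinct letter names are F#, A, C, D. Arranged as a stack of thirds they read D–F#–A–C, so D is the root (a D dominant seventh chord).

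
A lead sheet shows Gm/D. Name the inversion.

Gm/D means G minor with D in the bass. D is the fifth of G minor (G–Bb–D), so this is second inversion.

second inversion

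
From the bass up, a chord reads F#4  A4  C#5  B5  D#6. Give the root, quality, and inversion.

B dominant ninth, second inversion

The distinct note names are F#, A, C#, B, D#. Stacked in thirds they read B–D#–F#–A–C#, which is a dominant ninth chord on B.
F# is the fifth of B dominant ninth; fifth in the bass means second inversion.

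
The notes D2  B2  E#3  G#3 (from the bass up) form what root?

The distinct letter names are D, B, E#, G#. Arranged as a stack of thirds they read E#–G#–B–D, so E# is the root (an E# diminished seventh chord).

E#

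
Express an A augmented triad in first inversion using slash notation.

Aaug/C#

First inversion of A augmented has the third (C#) in the bass. As a slash chord: Aaug/C#.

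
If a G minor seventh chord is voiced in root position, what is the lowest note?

G minor seventh is G–Bb–D–F. Root position places the root in the bass: G.

G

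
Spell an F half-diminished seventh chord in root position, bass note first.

The chord tones are F–Ab–Cb–Eb. With the root (F) lowest for root position: F, Ab, Cb, Eb.

F, Ab, Cb, Eb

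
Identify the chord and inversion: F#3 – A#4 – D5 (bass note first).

D augmented, first inversion

Reducing to letter names: F#, A#, D. These stack in thirds as D–F#–A# — a D augmented triad.
With the third (F#) in the bass, the chord is in first inversion (figured bass 6).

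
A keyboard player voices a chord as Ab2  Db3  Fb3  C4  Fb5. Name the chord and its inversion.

The distinct note names are Ab, Db, Fb, C. Stacked in thirds they read Db–Fb–Ab–C, which is a minor-major seventh chord on Db.
Ab is the fifth of Db minor-major seventh; fifth in the bass means second inversion (figured bass 4/3).

Db minor-major seventh, second inversion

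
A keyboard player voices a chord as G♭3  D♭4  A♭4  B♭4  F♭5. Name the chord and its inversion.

Gb dominant ninth, root position

The pitch classes Gb, Db, Ab, Bb, Fb arrange in thirds as Gb–Bb–Db–Fb–Ab: a Gb dominant ninth chord.
The lowest note is Gb, the root of the chord, so this is root position.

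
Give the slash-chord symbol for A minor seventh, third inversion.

Am7/G

Third inversion of A minor seventh has the seventh (G) in the bass. As a slash chord: Am7/G.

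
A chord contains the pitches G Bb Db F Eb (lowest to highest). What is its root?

The distinct letter names are G, Bb, Db, F, Eb. Arranged as a stack of thirds they read Eb–G–Bb–Db–F, so Eb is the root (an Eb dominant ninth chord).

Eb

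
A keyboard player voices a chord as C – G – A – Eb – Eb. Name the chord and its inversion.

The distinct note names are C, G, A, Eb. Stacked in thirds they read A–C–Eb–G, which is a half-diminished seventh chord on A.
C is the third of A half-diminished seventh; third in the bass means first inversion (figured bass 6/5).

A half-diminished seventh, first inversion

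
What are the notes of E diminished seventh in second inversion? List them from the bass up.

Bb, Db, E, G

The chord tones are E–G–Bb–Db. With the fifth (Bb) lowest for second inversion: Bb, Db, E, G.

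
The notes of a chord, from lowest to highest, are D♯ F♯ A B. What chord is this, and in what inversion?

The distinct note names are D#, F#, A, B. Stacked in thirds they read B–D#–F#–A, which is a dominant seventh chord on B.
D# is the third of B dominant seventh; third in the bass means first inversion (figured bass 6/5).

B dominant seventh, first inversion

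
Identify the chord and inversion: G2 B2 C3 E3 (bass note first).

Reducing to letter names: G, B, C, E. These stack in thirds as C–E–G–B — a C major seventh chord.
The lowest note is G, the fifth of the chord, so this is second inversion (figured bass 4/3).

C major seventh, second inversion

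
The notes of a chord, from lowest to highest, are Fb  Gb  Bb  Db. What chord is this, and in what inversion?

Gb dominant seventh, third inversion

The pitch classes Fb, Gb, Bb, Db arrange in thirds as Gb–Bb–Db–Fb: a Gb dominant seventh chord.
With the seventh (Fb) in the bass, the chord is in third inversion (figured bass 4/2).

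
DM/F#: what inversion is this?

DM/F# means D major with F# in the bass. F# is the third of D major (D–F#–A), so this is first inversion.

first inversion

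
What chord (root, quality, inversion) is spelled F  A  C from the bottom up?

F major, root position

The distinct note names are F, A, C. Stacked in thirds they read F–A–C, which is a major triad on F.
F is the root of F major; root in the bass means root position (figured bass 5/3).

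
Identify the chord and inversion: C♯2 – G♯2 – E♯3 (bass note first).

C# major, root position

The distinct note names are C#, G#, E#. Stacked in thirds they read C#–E#–G#, which is a major triad on C#.
C# is the root of C# major; root in the bass means root position (figured bass 5/3).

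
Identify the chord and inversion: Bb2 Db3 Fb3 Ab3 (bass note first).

Reducing to letter names: Bb, Db, Fb, Ab. These stack in thirds as Bb–Db–Fb–Ab — a Bb half-diminished seventh chord.
Bb is the root of Bb half-diminished seventh; root in the bass means root position (figured bass 7).

Bb half-diminished seventh, root position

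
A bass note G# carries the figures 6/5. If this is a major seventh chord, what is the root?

E

The figures 6/5 mean the third of the chord is in the bass. If G# is the third of a major seventh chord, the root is E (chord tones E–G#–B–D#).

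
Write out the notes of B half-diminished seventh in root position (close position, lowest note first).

Spelling B half-diminished seventh: B–D–F–A. In root position the root is bass, giving B, D, F, A from the bottom.

B, D, F, A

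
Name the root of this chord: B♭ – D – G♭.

Gb

Reordering Bb, D, Gb into stacked thirds gives Gb–Bb–D; the bottom of that stack, Gb, is the root.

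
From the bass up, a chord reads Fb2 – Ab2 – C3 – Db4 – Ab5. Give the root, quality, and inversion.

The distinct note names are Fb, Ab, C, Db. Stacked in thirds they read Db–Fb–Ab–C, which is a minor-major seventh chord on Db.
With the third (Fb) in the bass, the chord is in first inversion (figured bass 6/5).

Db minor-major seventh, first inversion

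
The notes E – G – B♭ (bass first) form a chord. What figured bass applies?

The notes E, G, Bb stack in thirds as E–G–Bb — an E diminished triad. The bass E is the root, so this is root position: figured 5/3.

5/3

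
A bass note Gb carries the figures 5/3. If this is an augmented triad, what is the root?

Gb

The figures 5/3 mean the root of the chord is in the bass. If Gb is the root of an augmented triad, the root is Gb (chord tones Gb–Bb–D).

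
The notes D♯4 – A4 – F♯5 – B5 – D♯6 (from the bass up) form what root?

B

Reordering D#, A, F#, B into stacked thirds gives B–D#–F#–A; the bottom of that stack, B, is the root.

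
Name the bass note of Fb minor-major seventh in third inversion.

In third inversion the seventh is lowest. For Fb minor-major seventh (Fb–Abb–Cb–Eb) that is Eb.

Eb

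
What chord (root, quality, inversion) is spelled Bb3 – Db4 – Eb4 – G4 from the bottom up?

Eb dominant seventh, second inversion

The distinct note names are Bb, Db, Eb, G. Stacked in thirds they read Eb–G–Bb–Db, which is a dominant seventh chord on Eb.
The lowest note is Bb, the fifth of the chord, so this is second inversion (figured bass 4/3).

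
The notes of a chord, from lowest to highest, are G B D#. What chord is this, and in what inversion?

G augmented, root position

Reducing to letter names: G, B, D#. These stack in thirds as G–B–D# — a G augmented triad.
With the root (G) in the bass, the chord is in root position (figured bass 5/3).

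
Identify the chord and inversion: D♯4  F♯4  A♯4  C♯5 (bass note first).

D# minor seventh, root position

The distinct note names are D#, F#, A#, C#. Stacked in thirds they read D#–F#–A#–C#, which is a minor seventh chord on D#.
The lowest note is D#, the root of the chord, so this is root position (figured bass 7).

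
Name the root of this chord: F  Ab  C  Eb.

F

F, Ab, C, Eb are the tones of an F minor seventh chord (F–Ab–C–Eb), making F the root.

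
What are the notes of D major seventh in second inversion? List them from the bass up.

A, C#, D, F#

Spelling D major seventh: D–F#–A–C#. In second inversion the fifth is bass, giving A, C#, D, F# from the bottom.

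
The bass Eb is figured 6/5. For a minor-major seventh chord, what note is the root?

The figures 6/5 mean the third of the chord is in the bass. If Eb is the third of a minor-major seventh chord, the root is C (chord tones C–Eb–G–B).

C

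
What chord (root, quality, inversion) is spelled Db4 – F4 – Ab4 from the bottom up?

Reducing to letter names: Db, F, Ab. These stack in thirds as Db–F–Ab — a Db major triad.
The lowest note is Db, the root of the chord, so this is root position (figured bass 5/3).

Db major, root position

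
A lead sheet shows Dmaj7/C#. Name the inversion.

third inversion

Dmaj7/C# means D major seventh with C# in the bass. C# is the seventh of D major seventh (D–F#–A–C#), so this is third inversion.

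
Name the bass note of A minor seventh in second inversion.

The fifth of A minor seventh (A–C–E–G) is E; that is the bass in second inversion.

E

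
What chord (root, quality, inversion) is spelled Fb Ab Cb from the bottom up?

Fb major, root position

The pitch classes Fb, Ab, Cb arrange in thirds as Fb–Ab–Cb: an Fb major triad.
With the root (Fb) in the bass, the chord is in root position (figured bass 5/3).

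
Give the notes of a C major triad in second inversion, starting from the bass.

G, C, E

Spelling C major: C–E–G. In second inversion the fifth is bass, giving G, C, E from the bottom.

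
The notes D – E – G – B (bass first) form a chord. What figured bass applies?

4/2

The notes D, E, G, B stack in thirds as E–G–B–D — an E minor seventh chord. The bass D is the seventh, so this is third inversion: figured 4/2.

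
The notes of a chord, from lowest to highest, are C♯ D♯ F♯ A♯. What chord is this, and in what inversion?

D# minor seventh, third inversion

The pitch classes C#, D#, F#, A# arrange in thirds as D#–F#–A#–C#: a D# minor seventh chord.
The lowest note is C#, the seventh of the chord, so this is third inversion (figured bass 4/2).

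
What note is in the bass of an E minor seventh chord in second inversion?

In second inversion the fifth is lowest. For E minor seventh (E–G–B–D) that is B.

B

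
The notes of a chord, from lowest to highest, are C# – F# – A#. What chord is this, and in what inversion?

F# major, second inversion

Reducing to letter names: C#, F#, A#. These stack in thirds as F#–A#–C# — an F# major triad.
With the fifth (C#) in the bass, the chord is in second inversion (figured bass 6/4).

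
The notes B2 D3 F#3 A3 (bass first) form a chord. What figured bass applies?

The notes B, D, F#, A stack in thirds as B–D–F#–A — a B minor seventh chord. The bass B is the root, so this is root position: figured 7.

7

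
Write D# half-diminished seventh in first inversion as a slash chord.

D#ø7/F#

First inversion of D# half-diminished seventh has the third (F#) in the bass. As a slash chord: D#ø7/F#.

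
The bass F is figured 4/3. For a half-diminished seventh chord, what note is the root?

B

The figures 4/3 mean the fifth of the chord is in the bass. If F is the fifth of a half-diminished seventh chord, the root is B (chord tones B–D–F–A).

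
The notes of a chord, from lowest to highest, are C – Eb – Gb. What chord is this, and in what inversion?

Reducing to letter names: C, Eb, Gb. These stack in thirds as C–Eb–Gb — a C diminished triad.
C is the root of C diminished; root in the bass means root position (figured bass 5/3).

C diminished, root position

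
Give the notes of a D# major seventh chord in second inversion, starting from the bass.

Spelling D# major seventh: D#–F##–A#–C##. In second inversion the fifth is bass, giving A#, C##, D#, F## from the bottom.

A#, C##, D#, F##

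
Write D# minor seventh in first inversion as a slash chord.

First inversion of D# minor seventh has the third (F#) in the bass. As a slash chord: D#m7/F#.

D#m7/F#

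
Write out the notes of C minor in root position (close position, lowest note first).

C, Eb, G

The chord tones are C–Eb–G. With the root (C) lowest for root position: C, Eb, G.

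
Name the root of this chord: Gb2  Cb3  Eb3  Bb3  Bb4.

Gb, Cb, Eb, Bb are the tones of a Cb major seventh chord (Cb–Eb–Gb–Bb), making Cb the root.

Cb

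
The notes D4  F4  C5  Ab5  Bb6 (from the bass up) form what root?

Reordering D, F, C, Ab, Bb into stacked thirds gives Bb–D–F–Ab–C; the bottom of that stack, Bb, is the root.

Bb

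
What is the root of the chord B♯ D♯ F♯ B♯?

The distinct letter names are B#, D#, F#. Arranged as a stack of thirds they read B#–D#–F#, so B# is the root (a B# diminished triad).

B#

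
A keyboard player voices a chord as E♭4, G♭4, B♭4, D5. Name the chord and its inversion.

Eb minor-major seventh, root position

Reducing to letter names: Eb, Gb, Bb, D. These stack in thirds as Eb–Gb–Bb–D — an Eb minor-major seventh chord.
The lowest note is Eb, the root of the chord, so this is root position (figured bass 7).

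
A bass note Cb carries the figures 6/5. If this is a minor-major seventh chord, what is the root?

The figures 6/5 mean the third of the chord is in the bass. If Cb is the third of a minor-major seventh chord, the root is Ab (chord tones Ab–Cb–Eb–G).

Ab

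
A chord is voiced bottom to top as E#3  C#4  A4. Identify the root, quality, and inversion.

A augmented, second inversion

The distinct note names are E#, C#, A. Stacked in thirds they read A–C#–E#, which is an augmented triad on A.
The lowest note is E#, the fifth of the chord, so this is second inversion (figured bass 6/4).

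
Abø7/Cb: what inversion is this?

Abø7/Cb means Ab half-diminished seventh with Cb in the bass. Cb is the third of Ab half-diminished seventh (Ab–Cb–Ebb–Gb), so this is first inversion.

first inversion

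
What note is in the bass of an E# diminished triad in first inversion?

G#

The third of E# diminished (E#–G#–B) is G#; that is the bass in first inversion.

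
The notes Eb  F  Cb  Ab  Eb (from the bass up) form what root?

F

Eb, F, Cb, Ab are the tones of an F half-diminished seventh chord (F–Ab–Cb–Eb), making F the root.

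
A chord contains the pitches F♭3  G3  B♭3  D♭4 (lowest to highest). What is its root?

G

Reordering Fb, G, Bb, Db into stacked thirds gives G–Bb–Db–Fb; the bottom of that stack, G, is the root.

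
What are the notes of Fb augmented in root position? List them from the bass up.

Fb, Ab, C

The chord tones are Fb–Ab–C. With the root (Fb) lowest for root position: Fb, Ab, C.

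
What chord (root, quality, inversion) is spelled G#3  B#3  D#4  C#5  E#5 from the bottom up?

The pitch classes G#, B#, D#, C#, E# arrange in thirds as C#–E#–G#–B#–D#: a C# major ninth chord.
G# is the fifth of C# major ninth; fifth in the bass means second inversion.

C# major ninth, second inversion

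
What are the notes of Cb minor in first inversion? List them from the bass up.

The chord tones are Cb–Ebb–Gb. With the third (Ebb) lowest for first inversion: Ebb, Gb, Cb.

Ebb, Gb, Cb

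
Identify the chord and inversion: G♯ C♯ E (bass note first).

C# minor, second inversion

Reducing to letter names: G#, C#, E. These stack in thirds as C#–E–G# — a C# minor triad.
With the fifth (G#) in the bass, the chord is in second inversion (figured bass 6/4).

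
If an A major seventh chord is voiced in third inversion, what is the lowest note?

A major seventh is A–C#–E–G#. Third inversion places the seventh in the bass: G#.

G#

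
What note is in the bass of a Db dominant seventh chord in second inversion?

In second inversion the fifth is lowest. For Db dominant seventh (Db–F–Ab–Cb) that is Ab.

Ab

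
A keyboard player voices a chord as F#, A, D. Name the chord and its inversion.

The distinct note names are F#, A, D. Stacked in thirds they read D–F#–A, which is a major triad on D.
The lowest note is F#, the third of the chord, so this is first inversion (figured bass 6).

D major, first inversion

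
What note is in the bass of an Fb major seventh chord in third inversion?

Eb

In third inversion the seventh is lowest. For Fb major seventh (Fb–Ab–Cb–Eb) that is Eb.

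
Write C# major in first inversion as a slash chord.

C#M/E#

First inversion of C# major has the third (E#) in the bass. As a slash chord: C#M/E#.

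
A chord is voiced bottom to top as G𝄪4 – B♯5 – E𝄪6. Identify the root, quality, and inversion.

E## diminished, first inversion

The pitch classes G##, B#, E## arrange in thirds as E##–G##–B#: an E## diminished triad.
The lowest note is G##, the third of the chord, so this is first inversion (figured bass 6).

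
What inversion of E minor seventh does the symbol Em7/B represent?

Em7/B means E minor seventh with B in the bass. B is the fifth of E minor seventh (E–G–B–D), so this is second inversion.

second inversion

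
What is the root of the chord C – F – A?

F

C, F, A are the tones of an F major triad (F–A–C), making F the root.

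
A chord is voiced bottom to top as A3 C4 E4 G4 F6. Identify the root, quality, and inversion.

F major ninth, first inversion

The distinct note names are A, C, E, G, F. Stacked in thirds they read F–A–C–E–G, which is a major ninth chord on F.
With the third (A) in the bass, the chord is in first inversion.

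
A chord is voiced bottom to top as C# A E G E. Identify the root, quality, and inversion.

Reducing to letter names: C#, A, E, G. These stack in thirds as A–C#–E–G — an A dominant seventh chord.
The lowest note is C#, the third of the chord, so this is first inversion (figured bass 6/5).

A dominant seventh, first inversion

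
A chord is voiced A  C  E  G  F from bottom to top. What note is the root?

Reordering A, C, E, G, F into stacked thirds gives F–A–C–E–G; the bottom of that stack, F, is the root.

F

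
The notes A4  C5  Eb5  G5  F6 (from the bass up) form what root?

Reordering A, C, Eb, G, F into stacked thirds gives F–A–C–Eb–G; the bottom of that stack, F, is the root.

F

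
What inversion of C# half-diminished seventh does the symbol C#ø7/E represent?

first inversion

C#ø7/E means C# half-diminished seventh with E in the bass. E is the third of C# half-diminished seventh (C#–E–G–B), so this is first inversion.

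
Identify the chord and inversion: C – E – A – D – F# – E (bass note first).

The distinct note names are C, E, A, D, F#. Stacked in thirds they read D–F#–A–C–E, which is a dominant ninth chord on D.
With the seventh (C) in the bass, the chord is in third inversion.

D dominant ninth, third inversion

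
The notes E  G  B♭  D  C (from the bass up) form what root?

Reordering E, G, Bb, D, C into stacked thirds gives C–E–G–Bb–D; the bottom of that stack, C, is the root.

C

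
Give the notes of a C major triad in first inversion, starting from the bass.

C major is C–E–G. First inversion puts the third (E) in the bass, with the remaining tones above: E, G, C.

E, G, C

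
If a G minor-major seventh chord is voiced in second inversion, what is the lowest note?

G minor-major seventh is G–Bb–D–F#. Second inversion places the fifth in the bass: D.

D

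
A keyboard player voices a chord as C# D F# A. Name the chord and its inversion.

D major seventh, third inversion

Reducing to letter names: C#, D, F#, A. These stack in thirds as D–F#–A–C# — a D major seventh chord.
C# is the seventh of D major seventh; seventh in the bass means third inversion (figured bass 4/2).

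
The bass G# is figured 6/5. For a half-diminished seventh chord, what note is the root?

E#

The figures 6/5 mean the third of the chord is in the bass. If G# is the third of a half-diminished seventh chord, the root is E# (chord tones E#–G#–B–D#).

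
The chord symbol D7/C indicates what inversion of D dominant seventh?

third inversion

D7/C means D dominant seventh with C in the bass. C is the seventh of D dominant seventh (D–F#–A–C), so this is third inversion.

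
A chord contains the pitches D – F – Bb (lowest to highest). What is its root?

D, F, Bb are the tones of a Bb major triad (Bb–D–F), making Bb the root.

Bb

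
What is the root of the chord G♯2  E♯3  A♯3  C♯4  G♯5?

Reordering G#, E#, A#, C# into stacked thirds gives A#–C#–E#–G#; the bottom of that stack, A#, is the root.

A#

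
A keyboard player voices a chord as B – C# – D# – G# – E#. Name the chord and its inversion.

The pitch classes B, C#, D#, G#, E# arrange in thirds as C#–E#–G#–B–D#: a C# dominant ninth chord.
The lowest note is B, the seventh of the chord, so this is third inversion.

C# dominant ninth, third inversion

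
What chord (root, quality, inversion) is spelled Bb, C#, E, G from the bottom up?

Reducing to letter names: Bb, C#, E, G. These stack in thirds as C#–E–G–Bb — a C# diminished seventh chord.
Bb is the seventh of C# diminished seventh; seventh in the bass means third inversion (figured bass 4/2).

C# diminished seventh, third inversion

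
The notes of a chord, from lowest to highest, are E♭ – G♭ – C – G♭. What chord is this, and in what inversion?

The pitch classes Eb, Gb, C arrange in thirds as C–Eb–Gb: a C diminished triad.
With the third (Eb) in the bass, the chord is in first inversion (figured bass 6).

C diminished, first inversion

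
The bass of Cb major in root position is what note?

In root position the root is lowest. For Cb major (Cb–Eb–Gb) that is Cb.

Cb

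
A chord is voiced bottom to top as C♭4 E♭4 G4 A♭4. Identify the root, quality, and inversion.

Ab minor-major seventh, first inversion

Reducing to letter names: Cb, Eb, G, Ab. These stack in thirds as Ab–Cb–Eb–G — an Ab minor-major seventh chord.
The lowest note is Cb, the third of the chord, so this is first inversion (figured bass 6/5).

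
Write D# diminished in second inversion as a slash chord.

D#dim/A

Second inversion of D# diminished has the fifth (A) in the bass. As a slash chord: D#dim/A.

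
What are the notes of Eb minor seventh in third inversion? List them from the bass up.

Db, Eb, Gb, Bb

The chord tones are Eb–Gb–Bb–Db. With the seventh (Db) lowest for third inversion: Db, Eb, Gb, Bb.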